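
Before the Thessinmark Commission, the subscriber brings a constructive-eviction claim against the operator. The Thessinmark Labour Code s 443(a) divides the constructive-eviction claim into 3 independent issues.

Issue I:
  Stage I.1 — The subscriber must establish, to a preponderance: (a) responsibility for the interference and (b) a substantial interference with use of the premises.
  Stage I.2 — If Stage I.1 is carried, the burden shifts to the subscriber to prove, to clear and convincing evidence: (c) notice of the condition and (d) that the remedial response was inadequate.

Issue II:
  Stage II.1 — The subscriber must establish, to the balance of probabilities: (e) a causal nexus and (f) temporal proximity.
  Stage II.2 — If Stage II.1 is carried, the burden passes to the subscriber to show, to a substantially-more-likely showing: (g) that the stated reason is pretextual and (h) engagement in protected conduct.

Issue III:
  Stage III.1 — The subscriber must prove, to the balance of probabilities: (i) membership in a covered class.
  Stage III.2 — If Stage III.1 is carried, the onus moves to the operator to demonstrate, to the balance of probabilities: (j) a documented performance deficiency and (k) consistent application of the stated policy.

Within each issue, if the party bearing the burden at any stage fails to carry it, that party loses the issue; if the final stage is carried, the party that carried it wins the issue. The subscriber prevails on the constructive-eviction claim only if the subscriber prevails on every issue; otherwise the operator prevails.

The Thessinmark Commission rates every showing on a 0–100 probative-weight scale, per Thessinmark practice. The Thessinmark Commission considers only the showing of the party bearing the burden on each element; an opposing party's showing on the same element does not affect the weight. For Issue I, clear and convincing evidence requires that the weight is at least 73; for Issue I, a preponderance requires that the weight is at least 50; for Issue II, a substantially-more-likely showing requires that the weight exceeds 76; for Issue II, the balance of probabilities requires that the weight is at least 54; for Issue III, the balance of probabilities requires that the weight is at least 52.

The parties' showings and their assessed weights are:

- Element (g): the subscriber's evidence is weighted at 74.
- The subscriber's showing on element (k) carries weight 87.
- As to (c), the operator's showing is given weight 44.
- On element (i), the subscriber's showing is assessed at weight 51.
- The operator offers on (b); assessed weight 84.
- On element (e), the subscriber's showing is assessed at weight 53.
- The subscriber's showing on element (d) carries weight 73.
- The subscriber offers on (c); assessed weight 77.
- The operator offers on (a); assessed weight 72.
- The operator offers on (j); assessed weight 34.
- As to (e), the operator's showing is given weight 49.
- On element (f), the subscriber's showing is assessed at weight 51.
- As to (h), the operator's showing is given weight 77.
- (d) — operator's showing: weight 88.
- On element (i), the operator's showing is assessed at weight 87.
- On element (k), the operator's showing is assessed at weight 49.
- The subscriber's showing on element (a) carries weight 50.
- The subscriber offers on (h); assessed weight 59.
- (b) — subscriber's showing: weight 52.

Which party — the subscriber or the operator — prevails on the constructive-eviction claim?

operator

— Issue I —
Stage I.1 — burden on subscriber; standard: a preponderance (weight is at least 50).
    (a): 50 (operator's 72 disregarded) ≥ 50 [met]
    (b): 52 (operator's 84 disregarded) ≥ 50 [met]
  Stage I.1 carried; the burden remains with the subscriber.
Stage I.2 — burden on subscriber; standard: clear and convincing evidence (weight is at least 73).
    (c): 77 (operator's 44 disregarded) ≥ 73 [met]
    (d): 73 (operator's 88 disregarded) ≥ 73 [met]
  The subscriber carries the last stage.
Every stage carried; the subscriber prevails on this issue.
— Issue II —
Stage II.1 — burden on subscriber; standard: the balance of probabilities (weight is at least 54).
    (e): 53 (operator's 49 disregarded) < 54 [not met]
    (f): 51 < 54 [not met]
  The subscriber does not carry Stage II.1.
The analysis ends at Stage II.1; the operator prevails on this issue.
— Issue III —
At Stage III.1 the subscriber must meet the balance of probabilities (weight is at least 52): on (i) the weight is 51 (the operator's 87 is given no effect), which does not reach 52, so (i) does not meet the standard.
  Not every element is met, so the subscriber fails to carry Stage III.1.
So the operator prevails on this issue.
Per-issue: Issue I → subscriber; Issue II → operator; Issue III → operator. The subscriber must prevail on every issue; overall, the operator prevails.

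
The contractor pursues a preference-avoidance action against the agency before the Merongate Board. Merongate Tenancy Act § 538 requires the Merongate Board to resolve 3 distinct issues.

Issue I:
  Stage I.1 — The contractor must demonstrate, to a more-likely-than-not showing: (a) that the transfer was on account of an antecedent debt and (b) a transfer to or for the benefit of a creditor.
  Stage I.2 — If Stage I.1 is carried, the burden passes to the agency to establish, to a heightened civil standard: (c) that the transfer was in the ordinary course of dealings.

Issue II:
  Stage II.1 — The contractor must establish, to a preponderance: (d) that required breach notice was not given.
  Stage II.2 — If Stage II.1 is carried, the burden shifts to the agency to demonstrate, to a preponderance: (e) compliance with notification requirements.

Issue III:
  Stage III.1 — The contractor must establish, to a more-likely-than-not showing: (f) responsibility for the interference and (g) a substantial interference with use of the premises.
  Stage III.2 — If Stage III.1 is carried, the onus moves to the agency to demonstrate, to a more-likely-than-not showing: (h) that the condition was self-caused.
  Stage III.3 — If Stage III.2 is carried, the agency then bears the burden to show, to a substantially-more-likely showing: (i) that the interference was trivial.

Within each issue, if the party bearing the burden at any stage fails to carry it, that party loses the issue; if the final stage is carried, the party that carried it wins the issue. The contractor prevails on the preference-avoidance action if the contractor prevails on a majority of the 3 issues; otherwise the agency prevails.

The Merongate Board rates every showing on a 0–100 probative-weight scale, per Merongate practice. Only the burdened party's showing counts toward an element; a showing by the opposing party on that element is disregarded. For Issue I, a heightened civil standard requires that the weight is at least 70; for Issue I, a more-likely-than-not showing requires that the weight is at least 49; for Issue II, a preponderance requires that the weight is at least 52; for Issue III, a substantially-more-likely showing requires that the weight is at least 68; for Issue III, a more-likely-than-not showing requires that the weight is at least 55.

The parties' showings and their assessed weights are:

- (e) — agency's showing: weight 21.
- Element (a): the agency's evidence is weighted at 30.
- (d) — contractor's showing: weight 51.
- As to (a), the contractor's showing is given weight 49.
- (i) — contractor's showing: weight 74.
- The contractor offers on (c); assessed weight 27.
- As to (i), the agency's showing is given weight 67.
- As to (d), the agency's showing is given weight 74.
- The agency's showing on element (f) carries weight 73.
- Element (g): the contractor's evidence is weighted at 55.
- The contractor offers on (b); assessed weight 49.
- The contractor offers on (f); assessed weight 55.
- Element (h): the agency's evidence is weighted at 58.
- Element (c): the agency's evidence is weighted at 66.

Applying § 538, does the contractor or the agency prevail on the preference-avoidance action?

contractor

— Issue I —
At Stage I.1 the contractor must meet a more-likely-than-not showing (weight is at least 49): on (a) the weight is 49 (the agency's 30 is given no effect), which does reach 49, so (a) meets the standard; on (b) the weight is 49, ≥ 49, so (b) meets the standard.
  The contractor carries Stage I.1; the agency now bears the burden.
At Stage I.2 the agency must meet a heightened civil standard (weight is at least 70): on (c) the weight is 66 (the contractor's 27 is given no effect), < 70, so (c) does not meet the standard.
  Not every element is met, so the agency fails to carry Stage I.2.
The contractor prevails on this issue.
— Issue II —
Stage II.1 (contractor, a preponderance, weight is at least 52): (d) 51 (agency's 74 disregarded) < 52 — fails.
  The contractor does not carry Stage II.1.
The agency prevails on this issue.
— Issue III —
At Stage III.1 the contractor must meet a more-likely-than-not showing (weight is at least 55): on (f) the weight is 55 (the agency's 73 is given no effect), which does reach 55, so (f) meets the standard; on (g) the weight is 55, which does reach 55, so (g) meets the standard.
  The contractor carries Stage III.1; the agency now bears the burden.
At Stage III.2 the agency must meet a more-likely-than-not showing (weight is at least 55): on (h) the weight is 58, which does reach 55, so (h) meets the standard.
  Stage III.2 carried; the burden remains with the agency.
At Stage III.3 the agency must meet a substantially-more-likely showing (weight is at least 68): on (i) the weight is 67 (the contractor's 74 is given no effect), < 68, so (i) does not meet the standard.
  Stage III.3 not carried; the agency fails its burden.
The analysis ends at Stage III.3; the contractor prevails on this issue.
Per-issue: Issue I → contractor; Issue II → agency; Issue III → contractor. The contractor must prevail on a majority of issues; overall, the contractor prevails.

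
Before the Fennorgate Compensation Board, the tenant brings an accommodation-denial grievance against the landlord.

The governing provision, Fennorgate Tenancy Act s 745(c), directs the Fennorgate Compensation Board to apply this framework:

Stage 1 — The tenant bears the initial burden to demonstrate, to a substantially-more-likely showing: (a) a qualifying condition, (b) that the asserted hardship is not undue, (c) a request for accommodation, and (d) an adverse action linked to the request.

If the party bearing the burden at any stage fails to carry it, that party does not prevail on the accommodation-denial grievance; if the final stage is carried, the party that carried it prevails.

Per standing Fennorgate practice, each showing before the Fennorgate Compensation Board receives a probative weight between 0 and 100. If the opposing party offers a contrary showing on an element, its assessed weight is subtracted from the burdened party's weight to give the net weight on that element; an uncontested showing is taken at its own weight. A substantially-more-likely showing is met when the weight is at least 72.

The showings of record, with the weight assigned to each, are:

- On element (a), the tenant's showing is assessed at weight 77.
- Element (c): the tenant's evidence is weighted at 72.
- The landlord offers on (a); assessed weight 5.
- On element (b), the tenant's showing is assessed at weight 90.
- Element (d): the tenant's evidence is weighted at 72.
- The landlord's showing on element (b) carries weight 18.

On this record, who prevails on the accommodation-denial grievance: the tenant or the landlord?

tenant

At Stage 1 the tenant must meet a substantially-more-likely showing (weight is at least 72): on (a) the weight is 77 less the opposing 5 gives net 72, which does reach 72, so (a) meets the standard; on (b) the weight is 90 less the opposing 18 gives net 72, which does reach 72, so (b) meets the standard; on (c) the weight is 72, ≥ 72, so (c) meets the standard; on (d) the weight is 72, which does reach 72, so (d) meets the standard.
  The tenant carries the last stage.
With every stage satisfied, the tenant prevails.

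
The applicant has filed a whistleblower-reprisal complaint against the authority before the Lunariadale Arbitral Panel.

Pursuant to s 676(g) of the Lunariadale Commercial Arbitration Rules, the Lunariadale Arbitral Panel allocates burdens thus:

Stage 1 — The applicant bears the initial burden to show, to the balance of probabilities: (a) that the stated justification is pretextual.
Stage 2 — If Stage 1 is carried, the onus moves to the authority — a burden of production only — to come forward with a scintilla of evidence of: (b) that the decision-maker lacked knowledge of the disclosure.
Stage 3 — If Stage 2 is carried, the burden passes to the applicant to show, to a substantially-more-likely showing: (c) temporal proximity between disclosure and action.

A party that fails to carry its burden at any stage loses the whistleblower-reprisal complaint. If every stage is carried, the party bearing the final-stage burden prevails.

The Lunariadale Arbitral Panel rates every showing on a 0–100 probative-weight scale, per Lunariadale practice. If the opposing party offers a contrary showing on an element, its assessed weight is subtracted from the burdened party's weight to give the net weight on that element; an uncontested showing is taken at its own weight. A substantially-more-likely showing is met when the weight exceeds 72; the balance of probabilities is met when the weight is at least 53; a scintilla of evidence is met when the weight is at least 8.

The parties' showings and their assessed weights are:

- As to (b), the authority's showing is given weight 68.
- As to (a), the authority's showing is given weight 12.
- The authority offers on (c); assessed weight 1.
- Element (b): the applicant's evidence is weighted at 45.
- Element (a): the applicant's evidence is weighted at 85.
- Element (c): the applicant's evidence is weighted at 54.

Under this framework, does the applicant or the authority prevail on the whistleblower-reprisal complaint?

authority

At Stage 1 the applicant must meet the balance of probabilities (weight is at least 53): on (a) the weight is 85 less the opposing 12 gives net 73, ≥ 53, so (a) meets the standard.
  All elements met. The burden passes to the authority.
At Stage 2 the authority must meet a scintilla of evidence (weight is at least 8): on (b) the weight is 68 less the opposing 45 gives net 23, which does reach 8, so (b) meets the standard.
  Stage 2 is satisfied; the onus moves to the applicant.
At Stage 3 the applicant must meet a substantially-more-likely showing (weight exceeds 72): on (c) the weight is 54 less the opposing 1 gives net 53, which does not exceed 72, so (c) does not meet the standard.
  Stage 3 not carried; the applicant fails its burden.
The authority prevails.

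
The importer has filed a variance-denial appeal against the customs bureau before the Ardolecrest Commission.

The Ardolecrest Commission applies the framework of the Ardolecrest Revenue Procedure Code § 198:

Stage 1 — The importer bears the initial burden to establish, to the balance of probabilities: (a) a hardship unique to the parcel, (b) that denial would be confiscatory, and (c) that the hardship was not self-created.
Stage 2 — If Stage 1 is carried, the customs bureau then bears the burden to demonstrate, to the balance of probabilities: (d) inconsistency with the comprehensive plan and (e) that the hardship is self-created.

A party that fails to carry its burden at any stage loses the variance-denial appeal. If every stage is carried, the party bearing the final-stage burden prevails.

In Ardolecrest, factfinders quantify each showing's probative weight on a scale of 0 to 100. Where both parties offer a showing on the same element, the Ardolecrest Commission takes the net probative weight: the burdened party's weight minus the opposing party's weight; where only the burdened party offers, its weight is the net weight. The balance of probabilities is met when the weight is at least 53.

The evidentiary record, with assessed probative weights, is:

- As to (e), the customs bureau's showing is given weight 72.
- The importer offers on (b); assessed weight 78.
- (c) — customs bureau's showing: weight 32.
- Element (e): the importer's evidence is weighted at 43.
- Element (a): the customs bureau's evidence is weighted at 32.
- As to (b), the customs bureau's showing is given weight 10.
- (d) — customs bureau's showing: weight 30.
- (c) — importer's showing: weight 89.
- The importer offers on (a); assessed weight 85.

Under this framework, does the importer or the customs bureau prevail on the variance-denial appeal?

importer

At Stage 1 the importer must meet the balance of probabilities (weight is at least 53): on (a) the weight is 85 less the opposing 32 gives net 53, ≥ 53, so (a) meets the standard; on (b) the weight is 78 less the opposing 10 gives net 68, ≥ 53, so (b) meets the standard; on (c) the weight is 89 less the opposing 32 gives net 57, which does reach 53, so (c) meets the standard.
  All elements met. The burden passes to the customs bureau.
At Stage 2 the customs bureau must meet the balance of probabilities (weight is at least 53): on (d) the weight is 30, which does not reach 53, so (d) does not meet the standard; on (e) the weight is 72 less the opposing 43 gives net 29, < 53, so (e) does not meet the standard.
  Not every element is met, so the customs bureau fails to carry Stage 2.
The analysis ends at Stage 2; the importer prevails.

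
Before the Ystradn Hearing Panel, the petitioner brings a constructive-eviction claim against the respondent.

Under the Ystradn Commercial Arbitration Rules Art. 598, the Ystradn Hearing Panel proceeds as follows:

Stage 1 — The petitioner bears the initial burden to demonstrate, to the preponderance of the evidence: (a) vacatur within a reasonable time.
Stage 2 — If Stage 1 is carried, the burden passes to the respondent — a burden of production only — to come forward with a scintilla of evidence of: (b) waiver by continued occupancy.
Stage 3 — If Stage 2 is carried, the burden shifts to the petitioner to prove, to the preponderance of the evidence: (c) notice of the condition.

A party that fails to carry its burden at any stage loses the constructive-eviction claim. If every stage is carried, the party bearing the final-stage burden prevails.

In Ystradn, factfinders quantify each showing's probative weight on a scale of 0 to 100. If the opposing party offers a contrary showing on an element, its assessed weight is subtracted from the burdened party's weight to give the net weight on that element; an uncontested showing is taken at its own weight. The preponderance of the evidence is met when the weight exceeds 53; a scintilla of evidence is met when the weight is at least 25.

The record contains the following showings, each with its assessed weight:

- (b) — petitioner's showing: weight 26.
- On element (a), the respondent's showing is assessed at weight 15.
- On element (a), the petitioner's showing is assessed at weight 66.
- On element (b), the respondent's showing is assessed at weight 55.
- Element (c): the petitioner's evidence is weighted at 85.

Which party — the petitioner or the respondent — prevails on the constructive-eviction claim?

Stage 1 — burden on petitioner; standard: the preponderance of the evidence (weight exceeds 53).
    (a): 66 − 15 = 51 ≤ 53 [not met]
  Stage 1 not carried; the petitioner fails its burden.
So the respondent prevails.

respondent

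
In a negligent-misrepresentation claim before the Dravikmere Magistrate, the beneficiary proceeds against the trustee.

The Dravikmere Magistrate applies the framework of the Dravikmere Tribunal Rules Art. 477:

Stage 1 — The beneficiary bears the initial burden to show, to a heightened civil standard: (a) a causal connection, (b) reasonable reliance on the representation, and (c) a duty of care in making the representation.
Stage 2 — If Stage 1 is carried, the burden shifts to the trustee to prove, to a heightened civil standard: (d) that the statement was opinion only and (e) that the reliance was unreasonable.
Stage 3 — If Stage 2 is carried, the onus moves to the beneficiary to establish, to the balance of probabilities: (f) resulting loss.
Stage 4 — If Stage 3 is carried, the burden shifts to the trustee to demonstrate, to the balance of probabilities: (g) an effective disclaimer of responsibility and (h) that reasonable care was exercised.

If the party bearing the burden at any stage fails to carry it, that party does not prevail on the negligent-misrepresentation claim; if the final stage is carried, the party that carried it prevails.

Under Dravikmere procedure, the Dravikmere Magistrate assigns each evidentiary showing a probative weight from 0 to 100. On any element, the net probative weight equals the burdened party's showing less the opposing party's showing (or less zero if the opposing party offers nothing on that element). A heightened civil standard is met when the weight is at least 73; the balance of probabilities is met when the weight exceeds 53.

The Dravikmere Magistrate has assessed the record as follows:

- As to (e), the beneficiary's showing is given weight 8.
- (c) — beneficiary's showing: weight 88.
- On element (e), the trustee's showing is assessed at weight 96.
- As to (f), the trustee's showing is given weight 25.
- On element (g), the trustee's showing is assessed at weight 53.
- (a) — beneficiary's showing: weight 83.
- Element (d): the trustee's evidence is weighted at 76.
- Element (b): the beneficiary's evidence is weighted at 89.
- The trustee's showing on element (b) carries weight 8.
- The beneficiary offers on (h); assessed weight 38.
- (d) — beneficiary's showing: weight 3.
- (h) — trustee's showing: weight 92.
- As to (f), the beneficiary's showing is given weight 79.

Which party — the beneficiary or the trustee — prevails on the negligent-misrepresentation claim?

Stage 1 (beneficiary, a heightened civil standard, weight is at least 73): (a) 83 ≥ 73 — meets; (b) net 89−8=81 ≥ 73 — meets; (c) 88 ≥ 73 — meets.
  Stage 1 is satisfied; the onus moves to the trustee.
Stage 2 (trustee, a heightened civil standard, weight is at least 73): (d) net 76−3=73 ≥ 73 — meets; (e) net 96−8=88 ≥ 73 — meets.
  Stage 2 is satisfied; the onus moves to the beneficiary.
Stage 3 (beneficiary, the balance of probabilities, weight exceeds 53): (f) net 79−25=54 > 53 — meets.
  Stage 3 is satisfied; the onus moves to the trustee.
Stage 4 (trustee, the balance of probabilities, weight exceeds 53): (g) 53 ≤ 53 — fails; (h) net 92−38=54 > 53 — meets.
  The trustee does not carry Stage 4.
The analysis ends at Stage 4; the beneficiary prevails.

beneficiary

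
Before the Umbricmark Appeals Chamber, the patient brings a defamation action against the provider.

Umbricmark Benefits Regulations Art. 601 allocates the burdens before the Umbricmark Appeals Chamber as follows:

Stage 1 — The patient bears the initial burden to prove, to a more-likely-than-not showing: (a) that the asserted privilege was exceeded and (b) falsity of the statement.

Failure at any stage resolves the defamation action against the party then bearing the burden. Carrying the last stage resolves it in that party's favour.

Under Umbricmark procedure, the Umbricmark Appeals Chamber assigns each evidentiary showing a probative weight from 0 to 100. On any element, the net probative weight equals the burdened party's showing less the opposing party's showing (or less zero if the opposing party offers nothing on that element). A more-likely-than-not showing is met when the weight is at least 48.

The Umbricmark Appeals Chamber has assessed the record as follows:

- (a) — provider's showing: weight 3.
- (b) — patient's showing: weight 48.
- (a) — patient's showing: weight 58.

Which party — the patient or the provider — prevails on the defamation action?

At Stage 1 the patient must meet a more-likely-than-not showing (weight is at least 48): on (a) the weight is 58 less the opposing 3 gives net 55, which does reach 48, so (a) meets the standard; on (b) the weight is 48, which does reach 48, so (b) meets the standard.
  The patient carries the last stage.
Every stage carried; the patient prevails.

patient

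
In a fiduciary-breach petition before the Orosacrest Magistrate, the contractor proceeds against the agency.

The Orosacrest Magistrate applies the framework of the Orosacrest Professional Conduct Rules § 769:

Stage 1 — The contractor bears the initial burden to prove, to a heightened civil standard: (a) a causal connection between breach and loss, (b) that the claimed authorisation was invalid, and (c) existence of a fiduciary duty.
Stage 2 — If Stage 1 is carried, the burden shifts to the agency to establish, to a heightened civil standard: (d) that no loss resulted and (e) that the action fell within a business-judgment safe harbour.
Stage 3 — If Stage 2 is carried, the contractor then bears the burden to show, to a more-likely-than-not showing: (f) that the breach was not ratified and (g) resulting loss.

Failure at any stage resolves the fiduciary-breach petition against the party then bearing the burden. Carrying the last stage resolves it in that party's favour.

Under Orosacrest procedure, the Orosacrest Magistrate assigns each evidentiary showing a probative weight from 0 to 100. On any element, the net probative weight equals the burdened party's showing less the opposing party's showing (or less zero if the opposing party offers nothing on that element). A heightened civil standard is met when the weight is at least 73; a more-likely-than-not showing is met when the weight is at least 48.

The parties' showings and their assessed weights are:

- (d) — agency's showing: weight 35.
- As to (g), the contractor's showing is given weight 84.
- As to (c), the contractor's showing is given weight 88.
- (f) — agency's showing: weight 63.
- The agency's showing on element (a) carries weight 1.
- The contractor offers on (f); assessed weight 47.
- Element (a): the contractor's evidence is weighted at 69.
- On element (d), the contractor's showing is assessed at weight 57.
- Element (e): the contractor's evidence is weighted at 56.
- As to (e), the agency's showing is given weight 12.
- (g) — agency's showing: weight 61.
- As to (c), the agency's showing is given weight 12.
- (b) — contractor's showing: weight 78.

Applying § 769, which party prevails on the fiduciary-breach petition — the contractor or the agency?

Stage 1 — burden on contractor; standard: a heightened civil standard (weight is at least 73).
    (a): 69 − 1 = 68 < 73 [not met]
    (b): 78 ≥ 73 [met]
    (c): 88 − 12 = 76 ≥ 73 [met]
  Not every element is met, so the contractor fails to carry Stage 1.
So the agency prevails.

agency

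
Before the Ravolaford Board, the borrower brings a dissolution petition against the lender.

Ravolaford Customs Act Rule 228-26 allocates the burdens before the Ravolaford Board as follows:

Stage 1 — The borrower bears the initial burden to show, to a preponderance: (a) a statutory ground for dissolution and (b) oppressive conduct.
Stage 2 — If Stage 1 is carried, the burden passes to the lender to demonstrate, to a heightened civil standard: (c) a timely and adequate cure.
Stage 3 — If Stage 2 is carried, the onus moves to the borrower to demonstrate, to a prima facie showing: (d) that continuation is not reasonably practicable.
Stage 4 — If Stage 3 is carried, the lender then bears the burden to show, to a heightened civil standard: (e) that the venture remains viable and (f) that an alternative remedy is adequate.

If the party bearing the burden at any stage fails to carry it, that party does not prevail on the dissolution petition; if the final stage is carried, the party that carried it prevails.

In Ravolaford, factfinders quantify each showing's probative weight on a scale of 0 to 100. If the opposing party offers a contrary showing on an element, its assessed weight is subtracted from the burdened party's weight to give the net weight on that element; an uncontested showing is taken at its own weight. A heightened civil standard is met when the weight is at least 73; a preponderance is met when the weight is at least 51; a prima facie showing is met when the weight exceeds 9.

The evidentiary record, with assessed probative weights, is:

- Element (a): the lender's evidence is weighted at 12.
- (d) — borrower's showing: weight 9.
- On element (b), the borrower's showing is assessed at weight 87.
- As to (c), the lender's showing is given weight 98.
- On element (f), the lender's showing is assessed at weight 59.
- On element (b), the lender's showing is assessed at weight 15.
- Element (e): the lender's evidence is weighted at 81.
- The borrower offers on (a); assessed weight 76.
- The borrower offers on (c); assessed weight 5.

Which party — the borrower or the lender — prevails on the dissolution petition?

Stage 1 — burden on borrower; standard: a preponderance (weight is at least 51).
    (a): 76 − 12 = 64 ≥ 51 [met]
    (b): 87 − 15 = 72 ≥ 51 [met]
  Stage 1 carried; the burden shifts to the lender.
Stage 2 — burden on lender; standard: a heightened civil standard (weight is at least 73).
    (c): 98 − 5 = 93 ≥ 73 [met]
  Stage 2 is satisfied; the onus moves to the borrower.
Stage 3 — burden on borrower; standard: a prima facie showing (weight exceeds 9).
    (d): 9 ≤ 9 [not met]
  The borrower does not carry Stage 3.
The analysis ends at Stage 3; the lender prevails.

lender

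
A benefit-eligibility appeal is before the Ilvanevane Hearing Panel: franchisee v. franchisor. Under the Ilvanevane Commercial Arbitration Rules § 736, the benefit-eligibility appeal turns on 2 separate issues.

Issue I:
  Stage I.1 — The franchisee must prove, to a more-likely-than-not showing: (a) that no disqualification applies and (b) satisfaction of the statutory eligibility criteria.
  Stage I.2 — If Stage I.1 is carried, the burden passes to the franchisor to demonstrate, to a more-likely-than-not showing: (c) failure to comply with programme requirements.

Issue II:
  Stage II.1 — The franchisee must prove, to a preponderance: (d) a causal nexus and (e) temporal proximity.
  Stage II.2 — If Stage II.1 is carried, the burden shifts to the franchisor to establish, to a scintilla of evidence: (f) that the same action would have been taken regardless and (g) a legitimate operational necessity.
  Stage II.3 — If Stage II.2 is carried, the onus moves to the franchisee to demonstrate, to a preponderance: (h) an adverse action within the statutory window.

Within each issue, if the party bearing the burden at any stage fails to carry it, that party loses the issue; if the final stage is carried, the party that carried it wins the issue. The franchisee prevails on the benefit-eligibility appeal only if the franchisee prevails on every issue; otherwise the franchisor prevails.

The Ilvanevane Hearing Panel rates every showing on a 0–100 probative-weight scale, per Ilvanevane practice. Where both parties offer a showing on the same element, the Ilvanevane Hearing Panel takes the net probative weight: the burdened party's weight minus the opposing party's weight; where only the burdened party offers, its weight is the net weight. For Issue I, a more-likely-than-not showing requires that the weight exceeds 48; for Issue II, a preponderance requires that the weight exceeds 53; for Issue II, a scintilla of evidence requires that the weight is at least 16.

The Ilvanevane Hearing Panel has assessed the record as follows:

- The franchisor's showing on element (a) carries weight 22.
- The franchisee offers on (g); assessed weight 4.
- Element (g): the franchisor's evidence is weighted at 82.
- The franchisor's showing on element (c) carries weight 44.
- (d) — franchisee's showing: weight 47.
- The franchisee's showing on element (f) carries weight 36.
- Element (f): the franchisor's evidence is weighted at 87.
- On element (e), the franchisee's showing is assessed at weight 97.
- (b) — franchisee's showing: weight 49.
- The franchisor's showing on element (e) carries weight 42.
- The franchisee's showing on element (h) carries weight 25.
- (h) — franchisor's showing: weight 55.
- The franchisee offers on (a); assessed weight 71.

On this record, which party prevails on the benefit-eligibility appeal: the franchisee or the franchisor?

— Issue I —
Stage I.1 — burden on franchisee; standard: a more-likely-than-not showing (weight exceeds 48).
    (a): 71 − 22 = 49 > 48 [met]
    (b): 49 > 48 [met]
  All elements met. The burden passes to the franchisor.
Stage I.2 — burden on franchisor; standard: a more-likely-than-not showing (weight exceeds 48).
    (c): 44 ≤ 48 [not met]
  Not every element is met, so the franchisor fails to carry Stage I.2.
The analysis ends at Stage I.2; the franchisee prevails on this issue.
— Issue II —
Stage II.1 (franchisee, a preponderance, weight exceeds 53): (d) 47 ≤ 53 — fails; (e) net 97−42=55 > 53 — meets.
  Not every element is met, so the franchisee fails to carry Stage II.1.
So the franchisor prevails on this issue.
Per-issue: Issue I → franchisee; Issue II → franchisor. The franchisee must prevail on every issue; overall, the franchisor prevails.

franchisor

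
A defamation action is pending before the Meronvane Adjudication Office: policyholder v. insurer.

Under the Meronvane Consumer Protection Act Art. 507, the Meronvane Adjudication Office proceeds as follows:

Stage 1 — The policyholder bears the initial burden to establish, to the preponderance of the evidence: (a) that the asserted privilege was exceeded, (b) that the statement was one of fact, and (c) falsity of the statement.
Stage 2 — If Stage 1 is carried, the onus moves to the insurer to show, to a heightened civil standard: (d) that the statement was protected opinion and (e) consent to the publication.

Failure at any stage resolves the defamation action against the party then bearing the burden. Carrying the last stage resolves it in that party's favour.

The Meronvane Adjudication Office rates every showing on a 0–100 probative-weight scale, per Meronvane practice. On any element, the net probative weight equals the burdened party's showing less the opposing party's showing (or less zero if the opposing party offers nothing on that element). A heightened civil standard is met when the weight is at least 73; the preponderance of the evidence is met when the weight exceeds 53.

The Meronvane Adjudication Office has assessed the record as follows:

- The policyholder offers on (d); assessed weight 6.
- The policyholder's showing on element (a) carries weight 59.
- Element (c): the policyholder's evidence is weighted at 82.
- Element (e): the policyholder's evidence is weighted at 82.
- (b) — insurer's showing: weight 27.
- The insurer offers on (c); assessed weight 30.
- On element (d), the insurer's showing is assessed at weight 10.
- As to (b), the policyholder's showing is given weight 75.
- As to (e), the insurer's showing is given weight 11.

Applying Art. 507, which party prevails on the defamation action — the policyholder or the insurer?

Stage 1 — burden on policyholder; standard: the preponderance of the evidence (weight exceeds 53).
    (a): 59 > 53 [met]
    (b): 75 − 27 = 48 ≤ 53 [not met]
    (c): 82 − 30 = 52 ≤ 53 [not met]
  The policyholder does not carry Stage 1.
The analysis ends at Stage 1; the insurer prevails.

insurer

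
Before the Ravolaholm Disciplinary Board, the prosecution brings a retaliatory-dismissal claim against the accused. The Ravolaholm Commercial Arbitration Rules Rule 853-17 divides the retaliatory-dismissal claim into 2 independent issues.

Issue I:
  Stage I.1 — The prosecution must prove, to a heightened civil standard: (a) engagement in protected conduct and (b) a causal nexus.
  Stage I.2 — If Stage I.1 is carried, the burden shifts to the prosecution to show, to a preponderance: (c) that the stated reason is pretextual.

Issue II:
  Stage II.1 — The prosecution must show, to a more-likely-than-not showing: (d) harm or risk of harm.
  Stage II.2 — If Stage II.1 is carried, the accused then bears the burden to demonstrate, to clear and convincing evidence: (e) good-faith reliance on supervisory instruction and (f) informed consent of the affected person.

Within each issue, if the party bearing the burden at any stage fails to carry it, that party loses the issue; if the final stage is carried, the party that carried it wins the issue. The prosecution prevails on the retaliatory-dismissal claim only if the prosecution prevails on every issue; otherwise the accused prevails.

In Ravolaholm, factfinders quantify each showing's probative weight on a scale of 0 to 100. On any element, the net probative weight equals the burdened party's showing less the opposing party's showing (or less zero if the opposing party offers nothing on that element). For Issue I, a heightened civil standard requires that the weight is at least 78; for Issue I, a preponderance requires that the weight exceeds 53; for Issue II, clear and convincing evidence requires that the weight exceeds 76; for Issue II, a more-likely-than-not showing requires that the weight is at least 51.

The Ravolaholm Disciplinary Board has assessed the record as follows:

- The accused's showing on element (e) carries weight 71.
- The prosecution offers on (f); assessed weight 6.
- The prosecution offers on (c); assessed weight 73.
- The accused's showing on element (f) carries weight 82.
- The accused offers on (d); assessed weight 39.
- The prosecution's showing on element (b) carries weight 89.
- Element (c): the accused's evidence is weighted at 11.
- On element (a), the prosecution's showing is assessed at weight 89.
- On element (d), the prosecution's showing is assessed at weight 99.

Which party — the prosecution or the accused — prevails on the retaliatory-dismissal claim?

prosecution

— Issue I —
Stage I.1 — burden on prosecution; standard: a heightened civil standard (weight is at least 78).
    (a): 89 ≥ 78 [met]
    (b): 89 ≥ 78 [met]
  All elements met. The prosecution retains the burden for Stage I.2.
Stage I.2 — burden on prosecution; standard: a preponderance (weight exceeds 53).
    (c): 73 − 11 = 62 > 53 [met]
  The prosecution carries the last stage.
Every stage carried; the prosecution prevails on this issue.
— Issue II —
Stage II.1 (prosecution, a more-likely-than-not showing, weight is at least 51): (d) net 99−39=60 ≥ 51 — meets.
  The prosecution carries Stage II.1; the accused now bears the burden.
Stage II.2 (accused, clear and convincing evidence, weight exceeds 76): (e) 71 ≤ 76 — fails; (f) net 82−6=76 ≤ 76 — fails.
  The accused does not carry Stage II.2.
The analysis ends at Stage II.2; the prosecution prevails on this issue.
Per-issue: Issue I → prosecution; Issue II → prosecution. The prosecution must prevail on every issue; overall, the prosecution prevails.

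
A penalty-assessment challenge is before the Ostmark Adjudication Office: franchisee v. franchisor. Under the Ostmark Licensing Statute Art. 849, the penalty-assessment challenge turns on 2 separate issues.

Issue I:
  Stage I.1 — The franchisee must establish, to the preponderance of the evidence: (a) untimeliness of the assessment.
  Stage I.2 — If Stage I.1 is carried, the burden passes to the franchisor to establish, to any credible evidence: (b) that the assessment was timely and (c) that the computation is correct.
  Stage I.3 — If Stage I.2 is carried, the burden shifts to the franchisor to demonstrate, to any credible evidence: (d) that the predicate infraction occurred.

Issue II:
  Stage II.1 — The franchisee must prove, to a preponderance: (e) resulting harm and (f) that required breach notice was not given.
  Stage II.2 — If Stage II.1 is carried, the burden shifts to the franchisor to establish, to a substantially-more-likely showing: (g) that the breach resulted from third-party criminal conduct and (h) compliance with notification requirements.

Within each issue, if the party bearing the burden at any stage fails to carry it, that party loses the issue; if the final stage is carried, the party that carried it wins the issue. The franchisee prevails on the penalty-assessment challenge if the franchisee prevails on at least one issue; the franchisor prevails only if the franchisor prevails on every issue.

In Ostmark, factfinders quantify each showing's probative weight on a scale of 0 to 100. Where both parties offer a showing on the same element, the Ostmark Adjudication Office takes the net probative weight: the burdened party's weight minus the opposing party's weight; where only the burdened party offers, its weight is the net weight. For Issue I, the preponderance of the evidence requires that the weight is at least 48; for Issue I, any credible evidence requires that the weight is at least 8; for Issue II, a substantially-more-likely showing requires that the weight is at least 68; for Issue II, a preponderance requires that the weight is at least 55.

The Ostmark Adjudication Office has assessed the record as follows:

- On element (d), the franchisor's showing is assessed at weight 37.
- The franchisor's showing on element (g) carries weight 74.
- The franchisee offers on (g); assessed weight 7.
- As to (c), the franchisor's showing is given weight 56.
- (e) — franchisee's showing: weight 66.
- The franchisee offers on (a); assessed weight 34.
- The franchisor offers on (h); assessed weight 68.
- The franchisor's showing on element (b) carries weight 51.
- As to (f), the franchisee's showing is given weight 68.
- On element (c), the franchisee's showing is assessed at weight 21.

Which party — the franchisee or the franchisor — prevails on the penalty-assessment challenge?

franchisee

— Issue I —
Stage I.1 — burden on franchisee; standard: the preponderance of the evidence (weight is at least 48).
    (a): 34 < 48 [not met]
  Not every element is met, so the franchisee fails to carry Stage I.1.
So the franchisor prevails on this issue.
— Issue II —
At Stage II.1 the franchisee must meet a preponderance (weight is at least 55): on (e) the weight is 66, which does reach 55, so (e) meets the standard; on (f) the weight is 68, which does reach 55, so (f) meets the standard.
  The franchisee carries Stage II.1; the franchisor now bears the burden.
At Stage II.2 the franchisor must meet a substantially-more-likely showing (weight is at least 68): on (g) the weight is 74 less the opposing 7 gives net 67, which does not reach 68, so (g) does not meet the standard; on (h) the weight is 68, ≥ 68, so (h) meets the standard.
  Not every element is met, so the franchisor fails to carry Stage II.2.
The analysis ends at Stage II.2; the franchisee prevails on this issue.
Per-issue: Issue I → franchisor; Issue II → franchisee. The franchisee must prevail on at least one issue; overall, the franchisee prevails.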